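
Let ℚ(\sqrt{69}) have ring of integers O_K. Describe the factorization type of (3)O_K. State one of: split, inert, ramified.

3 is ramified

d = 69 ≡ 1 (mod 4), so O_K = ℤ[(1+√69)/2] and disc(K) = d = 69.
Ramification test: 3 | 69. The prime 3 ramifies in K.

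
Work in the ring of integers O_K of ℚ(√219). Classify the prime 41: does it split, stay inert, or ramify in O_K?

remains prime (inert)

d = 219 ≡ 3 (mod 4), so O_K = ℤ[√219] and disc(K) = 4d = 876.
41 ∤ 876, so 41 is unramified.
Euler's criterion: 219^20 mod 41 = 40. Thus (219|41) = -1.
d is a non-residue mod p, hence 41 remains inert in O_K.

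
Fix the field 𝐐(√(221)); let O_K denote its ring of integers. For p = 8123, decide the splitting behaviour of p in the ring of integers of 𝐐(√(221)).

221 mod 4 = 1, hence disc K = 221 and O_K = ℤ[(1+√221)/2].
Since gcd(8123, 221) = 1 the prime 8123 does not ramify.
Euler's criterion: 221^4061 mod 8123 = 1. Thus (221|8123) = 1.
d is a quadratic residue mod p, hence 8123 splits in O_K.

p splits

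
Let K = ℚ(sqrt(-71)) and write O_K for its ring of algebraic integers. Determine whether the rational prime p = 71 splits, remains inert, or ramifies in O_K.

ramified — (71) = 𝔭²

-71 mod 4 = 1, hence disc K = -71 and O_K = ℤ[(1+√-71)/2].
Ramification test: 71 | -71. The prime 71 ramifies in K.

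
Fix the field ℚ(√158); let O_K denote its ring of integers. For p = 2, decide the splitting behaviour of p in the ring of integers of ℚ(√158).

158 mod 4 = 2, hence disc K = 4·158 = 632 and O_K = ℤ[√158].
2 divides disc(K) = 632, so 2 ramifies.

ramified — (2) = 𝔭²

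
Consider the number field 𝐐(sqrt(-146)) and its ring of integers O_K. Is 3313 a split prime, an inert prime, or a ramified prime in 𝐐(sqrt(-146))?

inert

-146 mod 4 = 2, hence disc K = 4·(-146) = -584 and O_K = ℤ[√-146].
Since gcd(3313, -584) = 1 the prime 3313 does not ramify.
Euler's criterion: (-146)^1656 mod 3313 = 3312. Thus (-146|3313) = -1.
d is a non-residue mod p, hence 3313 remains inert in O_K.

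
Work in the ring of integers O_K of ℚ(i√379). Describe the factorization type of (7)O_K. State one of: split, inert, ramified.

d = -379 ≡ 1 (mod 4), so O_K = ℤ[(1+√-379)/2] and disc(K) = d = -379.
Since gcd(7, -379) = 1 the prime 7 does not ramify.
(-379/7) = 6^3 mod 7 = 6, giving Legendre symbol -1.
(-379/7) = -1, so 7 is inert.

p is inert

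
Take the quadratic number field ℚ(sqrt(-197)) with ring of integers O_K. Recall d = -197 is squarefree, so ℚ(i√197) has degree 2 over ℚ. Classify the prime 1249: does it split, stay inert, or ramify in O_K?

p is inert

d = -197 ≡ 3 (mod 4), so O_K = ℤ[√-197] and disc(K) = 4d = -788.
1249 ∤ -788, so 1249 is unramified.
Euler's criterion: (-197)^624 mod 1249 = 1248. Thus (-197|1249) = -1.
(-197/1249) = -1, so 1249 is inert.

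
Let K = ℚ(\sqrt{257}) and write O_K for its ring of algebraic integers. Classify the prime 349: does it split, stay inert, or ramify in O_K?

Since 257 ≡ 1 mod 4, the ring of integers is ℤ[(1+√257)/2] with discriminant 257.
Since gcd(349, 257) = 1 the prime 349 does not ramify.
(257/349) = 257^174 mod 349 = 1, giving Legendre symbol 1.
d is a quadratic residue mod p, hence 349 splits in O_K.

split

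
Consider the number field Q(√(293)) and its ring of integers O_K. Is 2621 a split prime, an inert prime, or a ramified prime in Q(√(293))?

split — (2621) = 𝔭₁𝔭₂ with 𝔭₁ ≠ 𝔭₂

d = 293 ≡ 1 (mod 4), so O_K = ℤ[(1+√293)/2] and disc(K) = d = 293.
disc(K) = 293 is not divisible by 2621; 2621 is unramified.
Compute (293/2621) via Euler: 293^((2621-1)/2) mod 2621 = 1, so (293/2621) = 1.
(293/2621) = 1, so 2621 splits.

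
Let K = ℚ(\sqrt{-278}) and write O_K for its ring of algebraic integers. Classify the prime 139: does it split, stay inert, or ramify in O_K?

-278 mod 4 = 2, hence disc K = 4·(-278) = -1112 and O_K = ℤ[√-278].
139 divides disc(K) = -1112, so 139 ramifies.

p ramifies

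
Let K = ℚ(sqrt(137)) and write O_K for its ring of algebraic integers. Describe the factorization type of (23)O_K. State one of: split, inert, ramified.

inert — (23) stays prime in O_K

137 mod 4 = 1, hence disc K = 137 and O_K = ℤ[(1+√137)/2].
23 ∤ 137, so 23 is unramified.
Euler's criterion: 137^11 mod 23 = 22. Thus (137|23) = -1.
(137/23) = -1, so 23 is inert.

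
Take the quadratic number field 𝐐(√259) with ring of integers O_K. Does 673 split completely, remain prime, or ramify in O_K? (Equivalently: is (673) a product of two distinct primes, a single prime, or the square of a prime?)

splits completely

259 mod 4 = 3, hence disc K = 4·259 = 1036 and O_K = ℤ[√259].
673 ∤ 1036, so 673 is unramified.
Legendre symbol by Euler's criterion: (259/673) ≡ 259^336 ≡ 1 (mod 673), i.e. (259/673) = 1.
Legendre symbol 1 ⇒ 673 is split.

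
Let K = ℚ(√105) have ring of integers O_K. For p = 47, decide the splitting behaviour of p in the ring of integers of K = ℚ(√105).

inert — (47) stays prime in O_K

105 mod 4 = 1, hence disc K = 105 and O_K = ℤ[(1+√105)/2].
disc(K) = 105 is not divisible by 47; 47 is unramified.
Euler's criterion: 105^23 mod 47 = 46. Thus (105|47) = -1.
Legendre symbol -1 ⇒ 47 is inert.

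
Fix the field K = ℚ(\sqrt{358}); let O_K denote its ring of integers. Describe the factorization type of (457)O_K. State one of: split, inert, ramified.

d = 358 ≡ 2 (mod 4), so O_K = ℤ[√358] and disc(K) = 4d = 1432.
disc(K) = 1432 is not divisible by 457; 457 is unramified.
Legendre symbol by Euler's criterion: (358/457) ≡ 358^228 ≡ 456 (mod 457), i.e. (358/457) = -1.
Legendre symbol -1 ⇒ 457 is inert.

p is inert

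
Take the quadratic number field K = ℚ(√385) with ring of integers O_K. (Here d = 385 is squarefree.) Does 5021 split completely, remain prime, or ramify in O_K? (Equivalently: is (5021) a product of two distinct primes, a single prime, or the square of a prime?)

splits completely

385 mod 4 = 1, hence disc K = 385 and O_K = ℤ[(1+√385)/2].
disc(K) = 385 is not divisible by 5021; 5021 is unramified.
(385/5021) = 385^2510 mod 5021 = 1, giving Legendre symbol 1.
d is a quadratic residue mod p, hence 5021 splits in O_K.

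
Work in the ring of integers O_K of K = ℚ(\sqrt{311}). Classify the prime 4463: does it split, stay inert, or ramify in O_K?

311 mod 4 = 3, hence disc K = 4·311 = 1244 and O_K = ℤ[√311].
4463 ∤ 1244, so 4463 is unramified.
Euler's criterion: 311^2231 mod 4463 = 4462. Thus (311|4463) = -1.
d is a non-residue mod p, hence 4463 remains inert in O_K.

inert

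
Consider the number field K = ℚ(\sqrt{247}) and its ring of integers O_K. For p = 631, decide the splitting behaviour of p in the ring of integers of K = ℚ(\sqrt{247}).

d = 247 ≡ 3 (mod 4), so O_K = ℤ[√247] and disc(K) = 4d = 988.
631 ∤ 988, so 631 is unramified.
Compute (247/631) via Euler: 247^((631-1)/2) mod 631 = 1, so (247/631) = 1.
d is a quadratic residue mod p, hence 631 splits in O_K.

p splits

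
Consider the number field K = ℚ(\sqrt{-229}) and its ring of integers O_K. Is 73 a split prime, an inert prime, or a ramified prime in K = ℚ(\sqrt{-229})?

Since -229 ≢ 1 mod 4, the ring of integers is ℤ[√-229] with discriminant 4·(-229) = -916.
Since gcd(73, -916) = 1 the prime 73 does not ramify.
Legendre symbol by Euler's criterion: (-229/73) ≡ (-229)^36 ≡ 72 (mod 73), i.e. (-229/73) = -1.
(-229/73) = -1, so 73 is inert.

p is inert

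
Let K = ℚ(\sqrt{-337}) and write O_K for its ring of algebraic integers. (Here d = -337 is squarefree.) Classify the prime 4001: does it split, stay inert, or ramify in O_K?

Since -337 ≢ 1 mod 4, the ring of integers is ℤ[√-337] with discriminant 4·(-337) = -1348.
disc(K) = -1348 is not divisible by 4001; 4001 is unramified.
Legendre symbol by Euler's criterion: (-337/4001) ≡ (-337)^2000 ≡ 1 (mod 4001), i.e. (-337/4001) = 1.
Legendre symbol 1 ⇒ 4001 is split.

4001 splits in O_K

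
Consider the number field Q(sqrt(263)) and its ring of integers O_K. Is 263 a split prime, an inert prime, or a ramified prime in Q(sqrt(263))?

p ramifies

d = 263 ≡ 3 (mod 4), so O_K = ℤ[√263] and disc(K) = 4d = 1052.
263 divides disc(K) = 1052, so 263 ramifies.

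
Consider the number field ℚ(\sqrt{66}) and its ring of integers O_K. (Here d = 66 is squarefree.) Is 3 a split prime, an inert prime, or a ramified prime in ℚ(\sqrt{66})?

d = 66 ≡ 2 (mod 4), so O_K = ℤ[√66] and disc(K) = 4d = 264.
disc(K) = 264 = 3·88, so p = 3 is ramified.

ramifies in O_K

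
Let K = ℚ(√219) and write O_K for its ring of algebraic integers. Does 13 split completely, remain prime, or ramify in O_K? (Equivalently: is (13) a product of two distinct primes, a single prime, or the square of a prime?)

inert — (13) stays prime in O_K

d = 219 ≡ 3 (mod 4), so O_K = ℤ[√219] and disc(K) = 4d = 876.
disc(K) = 876 is not divisible by 13; 13 is unramified.
(219/13) = 11^6 mod 13 = 12, giving Legendre symbol -1.
Legendre symbol -1 ⇒ 13 is inert.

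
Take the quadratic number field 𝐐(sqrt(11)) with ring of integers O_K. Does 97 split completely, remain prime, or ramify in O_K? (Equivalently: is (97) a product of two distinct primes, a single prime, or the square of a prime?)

11 mod 4 = 3, hence disc K = 4·11 = 44 and O_K = ℤ[√11].
Since gcd(97, 44) = 1 the prime 97 does not ramify.
Euler's criterion: 11^48 mod 97 = 1. Thus (11|97) = 1.
(11/97) = 1, so 97 splits.

p splits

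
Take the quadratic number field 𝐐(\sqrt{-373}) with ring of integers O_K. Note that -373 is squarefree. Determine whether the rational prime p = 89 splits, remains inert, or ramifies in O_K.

splits completely

d = -373 ≡ 3 (mod 4), so O_K = ℤ[√-373] and disc(K) = 4d = -1492.
disc(K) = -1492 is not divisible by 89; 89 is unramified.
Euler's criterion: (-373)^44 mod 89 = 1. Thus (-373|89) = 1.
d is a quadratic residue mod p, hence 89 splits in O_K.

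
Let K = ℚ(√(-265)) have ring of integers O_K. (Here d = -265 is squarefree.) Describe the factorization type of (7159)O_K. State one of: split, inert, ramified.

-265 mod 4 = 3, hence disc K = 4·(-265) = -1060 and O_K = ℤ[√-265].
disc(K) = -1060 is not divisible by 7159; 7159 is unramified.
Euler's criterion: (-265)^3579 mod 7159 = 7158. Thus (-265|7159) = -1.
Legendre symbol -1 ⇒ 7159 is inert.

p is inert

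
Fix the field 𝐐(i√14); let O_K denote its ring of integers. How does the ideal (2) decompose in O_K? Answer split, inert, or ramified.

2 is ramified

-14 mod 4 = 2, hence disc K = 4·(-14) = -56 and O_K = ℤ[√-14].
2 divides disc(K) = -56, so 2 ramifies.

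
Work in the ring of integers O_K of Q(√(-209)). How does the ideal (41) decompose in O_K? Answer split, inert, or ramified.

split

d = -209 ≡ 3 (mod 4), so O_K = ℤ[√-209] and disc(K) = 4d = -836.
41 ∤ -836, so 41 is unramified.
(-209/41) = 37^20 mod 41 = 1, giving Legendre symbol 1.
(-209/41) = 1, so 41 splits.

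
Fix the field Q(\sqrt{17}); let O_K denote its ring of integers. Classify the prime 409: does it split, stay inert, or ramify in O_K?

d = 17 ≡ 1 (mod 4), so O_K = ℤ[(1+√17)/2] and disc(K) = d = 17.
Since gcd(409, 17) = 1 the prime 409 does not ramify.
(17/409) = 17^204 mod 409 = 1, giving Legendre symbol 1.
Legendre symbol 1 ⇒ 409 is split.

split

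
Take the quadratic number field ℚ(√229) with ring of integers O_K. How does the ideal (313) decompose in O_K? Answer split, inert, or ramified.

inert

Since 229 ≡ 1 mod 4, the ring of integers is ℤ[(1+√229)/2] with discriminant 229.
313 ∤ 229, so 313 is unramified.
Euler's criterion: 229^156 mod 313 = 312. Thus (229|313) = -1.
(229/313) = -1, so 313 is inert.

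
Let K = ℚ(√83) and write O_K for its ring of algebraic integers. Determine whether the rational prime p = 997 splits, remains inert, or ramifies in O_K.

997 splits in O_K

d = 83 ≡ 3 (mod 4), so O_K = ℤ[√83] and disc(K) = 4d = 332.
Since gcd(997, 332) = 1 the prime 997 does not ramify.
Compute (83/997) via Euler: 83^((997-1)/2) mod 997 = 1, so (83/997) = 1.
(83/997) = 1, so 997 splits.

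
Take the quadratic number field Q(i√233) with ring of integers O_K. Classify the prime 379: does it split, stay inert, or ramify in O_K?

d = -233 ≡ 3 (mod 4), so O_K = ℤ[√-233] and disc(K) = 4d = -932.
Since gcd(379, -932) = 1 the prime 379 does not ramify.
(-233/379) = 146^189 mod 379 = 1, giving Legendre symbol 1.
d is a quadratic residue mod p, hence 379 splits in O_K.

splits completely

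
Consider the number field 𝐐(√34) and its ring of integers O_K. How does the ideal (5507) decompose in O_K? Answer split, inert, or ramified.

inert

34 mod 4 = 2, hence disc K = 4·34 = 136 and O_K = ℤ[√34].
disc(K) = 136 is not divisible by 5507; 5507 is unramified.
Euler's criterion: 34^2753 mod 5507 = 5506. Thus (34|5507) = -1.
Legendre symbol -1 ⇒ 5507 is inert.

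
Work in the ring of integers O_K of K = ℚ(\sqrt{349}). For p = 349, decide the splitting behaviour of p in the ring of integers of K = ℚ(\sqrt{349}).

Since 349 ≡ 1 mod 4, the ring of integers is ℤ[(1+√349)/2] with discriminant 349.
disc(K) = 349 = 349·1, so p = 349 is ramified.

349 is ramified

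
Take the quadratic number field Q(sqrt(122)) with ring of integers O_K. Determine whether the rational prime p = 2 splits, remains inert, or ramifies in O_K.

ramifies in O_K

Since 122 ≢ 1 mod 4, the ring of integers is ℤ[√122] with discriminant 4·122 = 488.
disc(K) = 488 = 2·244, so p = 2 is ramified.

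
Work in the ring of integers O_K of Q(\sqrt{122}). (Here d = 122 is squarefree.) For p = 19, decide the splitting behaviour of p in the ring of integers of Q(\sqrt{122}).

Since 122 ≢ 1 mod 4, the ring of integers is ℤ[√122] with discriminant 4·122 = 488.
Since gcd(19, 488) = 1 the prime 19 does not ramify.
Legendre symbol by Euler's criterion: (122/19) ≡ 122^9 ≡ 18 (mod 19), i.e. (122/19) = -1.
d is a non-residue mod p, hence 19 remains inert in O_K.

remains prime (inert)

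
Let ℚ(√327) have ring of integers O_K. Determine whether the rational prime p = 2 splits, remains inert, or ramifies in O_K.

d = 327 ≡ 3 (mod 4), so O_K = ℤ[√327] and disc(K) = 4d = 1308.
Ramification test: 2 | 1308. The prime 2 ramifies in K.

ramified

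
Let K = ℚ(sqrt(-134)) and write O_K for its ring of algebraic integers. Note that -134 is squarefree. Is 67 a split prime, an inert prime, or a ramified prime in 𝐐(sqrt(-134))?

d = -134 ≡ 2 (mod 4), so O_K = ℤ[√-134] and disc(K) = 4d = -536.
67 divides disc(K) = -536, so 67 ramifies.

ramifies in O_K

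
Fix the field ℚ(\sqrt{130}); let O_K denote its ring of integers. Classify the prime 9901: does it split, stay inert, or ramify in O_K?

9901 splits in O_K

Since 130 ≢ 1 mod 4, the ring of integers is ℤ[√130] with discriminant 4·130 = 520.
Since gcd(9901, 520) = 1 the prime 9901 does not ramify.
(130/9901) = 130^4950 mod 9901 = 1, giving Legendre symbol 1.
d is a quadratic residue mod p, hence 9901 splits in O_K.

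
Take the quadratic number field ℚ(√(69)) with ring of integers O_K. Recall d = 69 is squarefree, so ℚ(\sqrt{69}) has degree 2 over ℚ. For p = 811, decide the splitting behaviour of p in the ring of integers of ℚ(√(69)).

811 splits in O_K

Since 69 ≡ 1 mod 4, the ring of integers is ℤ[(1+√69)/2] with discriminant 69.
disc(K) = 69 is not divisible by 811; 811 is unramified.
Legendre symbol by Euler's criterion: (69/811) ≡ 69^405 ≡ 1 (mod 811), i.e. (69/811) = 1.
Legendre symbol 1 ⇒ 811 is split.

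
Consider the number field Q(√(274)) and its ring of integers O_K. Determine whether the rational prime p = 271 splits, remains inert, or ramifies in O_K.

p is inert

274 mod 4 = 2, hence disc K = 4·274 = 1096 and O_K = ℤ[√274].
Since gcd(271, 1096) = 1 the prime 271 does not ramify.
Compute (274/271) via Euler: 3^((271-1)/2) mod 271 = 270, so (274/271) = -1.
Legendre symbol -1 ⇒ 271 is inert.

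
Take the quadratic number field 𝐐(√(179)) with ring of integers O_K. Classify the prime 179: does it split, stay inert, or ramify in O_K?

Since 179 ≢ 1 mod 4, the ring of integers is ℤ[√179] with discriminant 4·179 = 716.
179 divides disc(K) = 716, so 179 ramifies.

179 is ramified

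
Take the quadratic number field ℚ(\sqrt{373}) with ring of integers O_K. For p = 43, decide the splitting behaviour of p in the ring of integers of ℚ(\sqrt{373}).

inert — (43) stays prime in O_K

Since 373 ≡ 1 mod 4, the ring of integers is ℤ[(1+√373)/2] with discriminant 373.
disc(K) = 373 is not divisible by 43; 43 is unramified.
(373/43) = 29^21 mod 43 = 42, giving Legendre symbol -1.
Legendre symbol -1 ⇒ 43 is inert.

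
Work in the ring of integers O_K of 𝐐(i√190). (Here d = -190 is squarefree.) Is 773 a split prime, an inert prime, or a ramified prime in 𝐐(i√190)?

-190 mod 4 = 2, hence disc K = 4·(-190) = -760 and O_K = ℤ[√-190].
773 ∤ -760, so 773 is unramified.
(-190/773) = 583^386 mod 773 = 772, giving Legendre symbol -1.
d is a non-residue mod p, hence 773 remains inert in O_K.

remains prime (inert)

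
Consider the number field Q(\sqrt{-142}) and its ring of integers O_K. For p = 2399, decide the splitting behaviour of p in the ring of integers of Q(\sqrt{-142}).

p is inert

d = -142 ≡ 2 (mod 4), so O_K = ℤ[√-142] and disc(K) = 4d = -568.
Since gcd(2399, -568) = 1 the prime 2399 does not ramify.
(-142/2399) = 2257^1199 mod 2399 = 2398, giving Legendre symbol -1.
(-142/2399) = -1, so 2399 is inert.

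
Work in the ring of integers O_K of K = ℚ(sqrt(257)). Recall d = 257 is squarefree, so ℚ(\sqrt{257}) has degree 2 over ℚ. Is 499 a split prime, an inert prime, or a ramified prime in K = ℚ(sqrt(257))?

split — (499) = 𝔭₁𝔭₂ with 𝔭₁ ≠ 𝔭₂

d = 257 ≡ 1 (mod 4), so O_K = ℤ[(1+√257)/2] and disc(K) = d = 257.
disc(K) = 257 is not divisible by 499; 499 is unramified.
Compute (257/499) via Euler: 257^((499-1)/2) mod 499 = 1, so (257/499) = 1.
Legendre symbol 1 ⇒ 499 is split.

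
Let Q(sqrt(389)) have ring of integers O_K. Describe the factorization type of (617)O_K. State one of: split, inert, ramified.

Since 389 ≡ 1 mod 4, the ring of integers is ℤ[(1+√389)/2] with discriminant 389.
Since gcd(617, 389) = 1 the prime 617 does not ramify.
Legendre symbol by Euler's criterion: (389/617) ≡ 389^308 ≡ 616 (mod 617), i.e. (389/617) = -1.
Legendre symbol -1 ⇒ 617 is inert.

inert — (617) stays prime in O_K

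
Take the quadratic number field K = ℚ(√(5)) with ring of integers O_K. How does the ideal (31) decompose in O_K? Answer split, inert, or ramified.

d = 5 ≡ 1 (mod 4), so O_K = ℤ[(1+√5)/2] and disc(K) = d = 5.
31 ∤ 5, so 31 is unramified.
Legendre symbol by Euler's criterion: (5/31) ≡ 5^15 ≡ 1 (mod 31), i.e. (5/31) = 1.
Legendre symbol 1 ⇒ 31 is split.

splits completely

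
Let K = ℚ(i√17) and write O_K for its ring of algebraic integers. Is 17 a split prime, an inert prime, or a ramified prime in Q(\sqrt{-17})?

-17 mod 4 = 3, hence disc K = 4·(-17) = -68 and O_K = ℤ[√-17].
Ramification test: 17 | -68. The prime 17 ramifies in K.

ramified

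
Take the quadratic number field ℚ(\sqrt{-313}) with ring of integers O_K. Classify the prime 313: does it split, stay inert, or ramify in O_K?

-313 mod 4 = 3, hence disc K = 4·(-313) = -1252 and O_K = ℤ[√-313].
disc(K) = -1252 = 313·(-4), so p = 313 is ramified.

ramified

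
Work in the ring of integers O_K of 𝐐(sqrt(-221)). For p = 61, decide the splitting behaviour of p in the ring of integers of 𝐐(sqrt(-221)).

inert — (61) stays prime in O_K

-221 mod 4 = 3, hence disc K = 4·(-221) = -884 and O_K = ℤ[√-221].
disc(K) = -884 is not divisible by 61; 61 is unramified.
Legendre symbol by Euler's criterion: (-221/61) ≡ (-221)^30 ≡ 60 (mod 61), i.e. (-221/61) = -1.
d is a non-residue mod p, hence 61 remains inert in O_K.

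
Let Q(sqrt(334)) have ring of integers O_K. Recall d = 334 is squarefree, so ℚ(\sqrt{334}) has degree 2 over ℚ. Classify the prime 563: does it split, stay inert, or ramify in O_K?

d = 334 ≡ 2 (mod 4), so O_K = ℤ[√334] and disc(K) = 4d = 1336.
Since gcd(563, 1336) = 1 the prime 563 does not ramify.
(334/563) = 334^281 mod 563 = 1, giving Legendre symbol 1.
d is a quadratic residue mod p, hence 563 splits in O_K.

splits completely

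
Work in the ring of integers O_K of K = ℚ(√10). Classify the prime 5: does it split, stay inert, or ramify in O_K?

d = 10 ≡ 2 (mod 4), so O_K = ℤ[√10] and disc(K) = 4d = 40.
5 divides disc(K) = 40, so 5 ramifies.

ramified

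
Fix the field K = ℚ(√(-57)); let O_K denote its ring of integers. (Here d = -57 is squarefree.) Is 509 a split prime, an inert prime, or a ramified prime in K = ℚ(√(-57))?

split

d = -57 ≡ 3 (mod 4), so O_K = ℤ[√-57] and disc(K) = 4d = -228.
Since gcd(509, -228) = 1 the prime 509 does not ramify.
Compute (-57/509) via Euler: 452^((509-1)/2) mod 509 = 1, so (-57/509) = 1.
Legendre symbol 1 ⇒ 509 is split.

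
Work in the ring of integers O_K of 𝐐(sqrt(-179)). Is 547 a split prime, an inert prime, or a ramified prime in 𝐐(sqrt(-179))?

547 remains inert

Since -179 ≡ 1 mod 4, the ring of integers is ℤ[(1+√-179)/2] with discriminant -179.
disc(K) = -179 is not divisible by 547; 547 is unramified.
Legendre symbol by Euler's criterion: (-179/547) ≡ (-179)^273 ≡ 546 (mod 547), i.e. (-179/547) = -1.
Legendre symbol -1 ⇒ 547 is inert.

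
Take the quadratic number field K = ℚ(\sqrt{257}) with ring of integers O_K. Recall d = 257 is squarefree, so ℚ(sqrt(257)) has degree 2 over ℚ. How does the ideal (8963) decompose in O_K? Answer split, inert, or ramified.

257 mod 4 = 1, hence disc K = 257 and O_K = ℤ[(1+√257)/2].
8963 ∤ 257, so 8963 is unramified.
Euler's criterion: 257^4481 mod 8963 = 1. Thus (257|8963) = 1.
d is a quadratic residue mod p, hence 8963 splits in O_K.

split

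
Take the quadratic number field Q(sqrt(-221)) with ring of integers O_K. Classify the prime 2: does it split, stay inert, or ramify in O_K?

-221 mod 4 = 3, hence disc K = 4·(-221) = -884 and O_K = ℤ[√-221].
disc(K) = -884 = 2·(-442), so p = 2 is ramified.

p ramifies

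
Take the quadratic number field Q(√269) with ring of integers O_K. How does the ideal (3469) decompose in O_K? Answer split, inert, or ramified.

inert — (3469) stays prime in O_K

Since 269 ≡ 1 mod 4, the ring of integers is ℤ[(1+√269)/2] with discriminant 269.
Since gcd(3469, 269) = 1 the prime 3469 does not ramify.
Compute (269/3469) via Euler: 269^((3469-1)/2) mod 3469 = 3468, so (269/3469) = -1.
Legendre symbol -1 ⇒ 3469 is inert.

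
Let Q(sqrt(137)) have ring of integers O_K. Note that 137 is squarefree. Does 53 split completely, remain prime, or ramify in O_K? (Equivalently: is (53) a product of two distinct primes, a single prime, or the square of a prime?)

137 mod 4 = 1, hence disc K = 137 and O_K = ℤ[(1+√137)/2].
53 ∤ 137, so 53 is unramified.
Euler's criterion: 137^26 mod 53 = 52. Thus (137|53) = -1.
(137/53) = -1, so 53 is inert.

inert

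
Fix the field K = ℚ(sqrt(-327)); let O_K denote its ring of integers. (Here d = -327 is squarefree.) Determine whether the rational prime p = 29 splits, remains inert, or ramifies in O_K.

Since -327 ≡ 1 mod 4, the ring of integers is ℤ[(1+√-327)/2] with discriminant -327.
29 ∤ -327, so 29 is unramified.
Euler's criterion: (-327)^14 mod 29 = 28. Thus (-327|29) = -1.
d is a non-residue mod p, hence 29 remains inert in O_K.

inert — (29) stays prime in O_K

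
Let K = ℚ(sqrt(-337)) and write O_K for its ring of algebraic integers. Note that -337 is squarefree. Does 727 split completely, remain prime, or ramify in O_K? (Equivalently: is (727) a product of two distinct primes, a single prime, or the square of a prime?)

d = -337 ≡ 3 (mod 4), so O_K = ℤ[√-337] and disc(K) = 4d = -1348.
Since gcd(727, -1348) = 1 the prime 727 does not ramify.
Compute (-337/727) via Euler: 390^((727-1)/2) mod 727 = 1, so (-337/727) = 1.
d is a quadratic residue mod p, hence 727 splits in O_K.

split — (727) = 𝔭₁𝔭₂ with 𝔭₁ ≠ 𝔭₂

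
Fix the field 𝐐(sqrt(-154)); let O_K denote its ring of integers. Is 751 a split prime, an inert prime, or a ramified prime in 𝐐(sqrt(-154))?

Since -154 ≢ 1 mod 4, the ring of integers is ℤ[√-154] with discriminant 4·(-154) = -616.
disc(K) = -616 is not divisible by 751; 751 is unramified.
Compute (-154/751) via Euler: 597^((751-1)/2) mod 751 = 750, so (-154/751) = -1.
d is a non-residue mod p, hence 751 remains inert in O_K.

remains prime (inert)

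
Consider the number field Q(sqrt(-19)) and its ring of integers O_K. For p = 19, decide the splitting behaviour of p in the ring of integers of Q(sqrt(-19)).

d = -19 ≡ 1 (mod 4), so O_K = ℤ[(1+√-19)/2] and disc(K) = d = -19.
Ramification test: 19 | -19. The prime 19 ramifies in K.

ramifies in O_K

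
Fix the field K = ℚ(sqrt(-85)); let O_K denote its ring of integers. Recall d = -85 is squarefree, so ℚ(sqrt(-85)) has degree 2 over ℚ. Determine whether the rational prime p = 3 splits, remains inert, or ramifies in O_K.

d = -85 ≡ 3 (mod 4), so O_K = ℤ[√-85] and disc(K) = 4d = -340.
3 ∤ -340, so 3 is unramified.
Compute (-85/3) via Euler: 2^((3-1)/2) mod 3 = 2, so (-85/3) = -1.
(-85/3) = -1, so 3 is inert.

p is inert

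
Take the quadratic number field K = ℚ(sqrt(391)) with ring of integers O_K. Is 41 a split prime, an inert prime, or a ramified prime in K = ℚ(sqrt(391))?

Since 391 ≢ 1 mod 4, the ring of integers is ℤ[√391] with discriminant 4·391 = 1564.
Since gcd(41, 1564) = 1 the prime 41 does not ramify.
Compute (391/41) via Euler: 22^((41-1)/2) mod 41 = 40, so (391/41) = -1.
d is a non-residue mod p, hence 41 remains inert in O_K.

remains prime (inert)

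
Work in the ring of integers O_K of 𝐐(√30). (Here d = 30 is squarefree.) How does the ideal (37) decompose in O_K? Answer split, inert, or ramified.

splits completely

d = 30 ≡ 2 (mod 4), so O_K = ℤ[√30] and disc(K) = 4d = 120.
Since gcd(37, 120) = 1 the prime 37 does not ramify.
Euler's criterion: 30^18 mod 37 = 1. Thus (30|37) = 1.
(30/37) = 1, so 37 splits.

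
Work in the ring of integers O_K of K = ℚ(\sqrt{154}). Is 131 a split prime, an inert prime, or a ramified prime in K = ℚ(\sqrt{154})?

d = 154 ≡ 2 (mod 4), so O_K = ℤ[√154] and disc(K) = 4d = 616.
131 ∤ 616, so 131 is unramified.
Euler's criterion: 154^65 mod 131 = 130. Thus (154|131) = -1.
(154/131) = -1, so 131 is inert.

p is inert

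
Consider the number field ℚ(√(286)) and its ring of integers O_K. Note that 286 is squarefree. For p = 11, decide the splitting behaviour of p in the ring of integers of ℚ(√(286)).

d = 286 ≡ 2 (mod 4), so O_K = ℤ[√286] and disc(K) = 4d = 1144.
disc(K) = 1144 = 11·104, so p = 11 is ramified.

ramified — (11) = 𝔭²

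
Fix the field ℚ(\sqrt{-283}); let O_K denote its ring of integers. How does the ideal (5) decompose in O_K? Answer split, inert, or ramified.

5 remains inert

Since -283 ≡ 1 mod 4, the ring of integers is ℤ[(1+√-283)/2] with discriminant -283.
disc(K) = -283 is not divisible by 5; 5 is unramified.
Euler's criterion: (-283)^2 mod 5 = 4. Thus (-283|5) = -1.
Legendre symbol -1 ⇒ 5 is inert.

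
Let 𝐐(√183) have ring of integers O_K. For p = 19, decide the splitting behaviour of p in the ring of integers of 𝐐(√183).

inert

183 mod 4 = 3, hence disc K = 4·183 = 732 and O_K = ℤ[√183].
Since gcd(19, 732) = 1 the prime 19 does not ramify.
Legendre symbol by Euler's criterion: (183/19) ≡ 183^9 ≡ 18 (mod 19), i.e. (183/19) = -1.
Legendre symbol -1 ⇒ 19 is inert.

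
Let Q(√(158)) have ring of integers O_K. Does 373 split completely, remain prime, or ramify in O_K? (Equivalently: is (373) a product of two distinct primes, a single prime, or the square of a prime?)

p splits

158 mod 4 = 2, hence disc K = 4·158 = 632 and O_K = ℤ[√158].
373 ∤ 632, so 373 is unramified.
Legendre symbol by Euler's criterion: (158/373) ≡ 158^186 ≡ 1 (mod 373), i.e. (158/373) = 1.
Legendre symbol 1 ⇒ 373 is split.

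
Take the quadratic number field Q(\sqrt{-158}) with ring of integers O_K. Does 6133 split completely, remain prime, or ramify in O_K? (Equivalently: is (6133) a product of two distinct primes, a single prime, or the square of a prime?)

d = -158 ≡ 2 (mod 4), so O_K = ℤ[√-158] and disc(K) = 4d = -632.
disc(K) = -632 is not divisible by 6133; 6133 is unramified.
(-158/6133) = 5975^3066 mod 6133 = 6132, giving Legendre symbol -1.
Legendre symbol -1 ⇒ 6133 is inert.

inert — (6133) stays prime in O_K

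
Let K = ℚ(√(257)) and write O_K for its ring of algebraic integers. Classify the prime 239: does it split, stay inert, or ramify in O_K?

257 mod 4 = 1, hence disc K = 257 and O_K = ℤ[(1+√257)/2].
disc(K) = 257 is not divisible by 239; 239 is unramified.
Legendre symbol by Euler's criterion: (257/239) ≡ 257^119 ≡ 1 (mod 239), i.e. (257/239) = 1.
Legendre symbol 1 ⇒ 239 is split.

split — (239) = 𝔭₁𝔭₂ with 𝔭₁ ≠ 𝔭₂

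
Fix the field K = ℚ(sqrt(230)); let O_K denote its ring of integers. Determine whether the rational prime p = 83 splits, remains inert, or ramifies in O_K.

230 mod 4 = 2, hence disc K = 4·230 = 920 and O_K = ℤ[√230].
disc(K) = 920 is not divisible by 83; 83 is unramified.
Legendre symbol by Euler's criterion: (230/83) ≡ 230^41 ≡ 1 (mod 83), i.e. (230/83) = 1.
(230/83) = 1, so 83 splits.

p splits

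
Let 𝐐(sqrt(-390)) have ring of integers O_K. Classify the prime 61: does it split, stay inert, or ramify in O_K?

Since -390 ≢ 1 mod 4, the ring of integers is ℤ[√-390] with discriminant 4·(-390) = -1560.
Since gcd(61, -1560) = 1 the prime 61 does not ramify.
(-390/61) = 37^30 mod 61 = 60, giving Legendre symbol -1.
Legendre symbol -1 ⇒ 61 is inert.

remains prime (inert)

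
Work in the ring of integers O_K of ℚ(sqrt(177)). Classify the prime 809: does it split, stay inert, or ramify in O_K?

split — (809) = 𝔭₁𝔭₂ with 𝔭₁ ≠ 𝔭₂

Since 177 ≡ 1 mod 4, the ring of integers is ℤ[(1+√177)/2] with discriminant 177.
809 ∤ 177, so 809 is unramified.
Euler's criterion: 177^404 mod 809 = 1. Thus (177|809) = 1.
Legendre symbol 1 ⇒ 809 is split.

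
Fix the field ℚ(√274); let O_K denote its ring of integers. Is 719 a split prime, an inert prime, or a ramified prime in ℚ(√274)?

Since 274 ≢ 1 mod 4, the ring of integers is ℤ[√274] with discriminant 4·274 = 1096.
Since gcd(719, 1096) = 1 the prime 719 does not ramify.
Compute (274/719) via Euler: 274^((719-1)/2) mod 719 = 1, so (274/719) = 1.
Legendre symbol 1 ⇒ 719 is split.

splits completely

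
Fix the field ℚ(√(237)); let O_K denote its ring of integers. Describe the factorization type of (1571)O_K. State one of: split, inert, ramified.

237 mod 4 = 1, hence disc K = 237 and O_K = ℤ[(1+√237)/2].
1571 ∤ 237, so 1571 is unramified.
(237/1571) = 237^785 mod 1571 = 1, giving Legendre symbol 1.
Legendre symbol 1 ⇒ 1571 is split.

p splits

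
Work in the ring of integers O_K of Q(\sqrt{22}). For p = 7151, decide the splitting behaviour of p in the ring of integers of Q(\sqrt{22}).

Since 22 ≢ 1 mod 4, the ring of integers is ℤ[√22] with discriminant 4·22 = 88.
Since gcd(7151, 88) = 1 the prime 7151 does not ramify.
Euler's criterion: 22^3575 mod 7151 = 7150. Thus (22|7151) = -1.
d is a non-residue mod p, hence 7151 remains inert in O_K.

inert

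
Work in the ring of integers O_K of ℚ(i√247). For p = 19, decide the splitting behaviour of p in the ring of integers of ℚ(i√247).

ramified

Since -247 ≡ 1 mod 4, the ring of integers is ℤ[(1+√-247)/2] with discriminant -247.
disc(K) = -247 = 19·(-13), so p = 19 is ramified.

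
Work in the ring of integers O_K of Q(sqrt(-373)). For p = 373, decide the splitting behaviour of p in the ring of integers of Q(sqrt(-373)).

d = -373 ≡ 3 (mod 4), so O_K = ℤ[√-373] and disc(K) = 4d = -1492.
Ramification test: 373 | -1492. The prime 373 ramifies in K.

ramified — (373) = 𝔭²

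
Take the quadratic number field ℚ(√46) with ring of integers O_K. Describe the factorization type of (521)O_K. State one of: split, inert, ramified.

Since 46 ≢ 1 mod 4, the ring of integers is ℤ[√46] with discriminant 4·46 = 184.
521 ∤ 184, so 521 is unramified.
(46/521) = 46^260 mod 521 = 520, giving Legendre symbol -1.
d is a non-residue mod p, hence 521 remains inert in O_K.

remains prime (inert)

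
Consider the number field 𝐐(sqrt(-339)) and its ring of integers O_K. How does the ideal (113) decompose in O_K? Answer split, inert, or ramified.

ramified

d = -339 ≡ 1 (mod 4), so O_K = ℤ[(1+√-339)/2] and disc(K) = d = -339.
disc(K) = -339 = 113·(-3), so p = 113 is ramified.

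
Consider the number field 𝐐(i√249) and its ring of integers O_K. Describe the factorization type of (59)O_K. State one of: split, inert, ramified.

splits completely

-249 mod 4 = 3, hence disc K = 4·(-249) = -996 and O_K = ℤ[√-249].
59 ∤ -996, so 59 is unramified.
Compute (-249/59) via Euler: 46^((59-1)/2) mod 59 = 1, so (-249/59) = 1.
(-249/59) = 1, so 59 splits.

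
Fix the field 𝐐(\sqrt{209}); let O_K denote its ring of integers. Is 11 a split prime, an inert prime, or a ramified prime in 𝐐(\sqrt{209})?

d = 209 ≡ 1 (mod 4), so O_K = ℤ[(1+√209)/2] and disc(K) = d = 209.
11 divides disc(K) = 209, so 11 ramifies.

11 is ramified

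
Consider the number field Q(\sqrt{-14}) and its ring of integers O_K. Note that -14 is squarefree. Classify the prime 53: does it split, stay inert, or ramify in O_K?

53 remains inert

-14 mod 4 = 2, hence disc K = 4·(-14) = -56 and O_K = ℤ[√-14].
53 ∤ -56, so 53 is unramified.
Legendre symbol by Euler's criterion: (-14/53) ≡ (-14)^26 ≡ 52 (mod 53), i.e. (-14/53) = -1.
(-14/53) = -1, so 53 is inert.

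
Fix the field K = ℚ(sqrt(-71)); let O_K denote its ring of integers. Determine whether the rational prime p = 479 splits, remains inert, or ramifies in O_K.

remains prime (inert)

d = -71 ≡ 1 (mod 4), so O_K = ℤ[(1+√-71)/2] and disc(K) = d = -71.
479 ∤ -71, so 479 is unramified.
(-71/479) = 408^239 mod 479 = 478, giving Legendre symbol -1.
(-71/479) = -1, so 479 is inert.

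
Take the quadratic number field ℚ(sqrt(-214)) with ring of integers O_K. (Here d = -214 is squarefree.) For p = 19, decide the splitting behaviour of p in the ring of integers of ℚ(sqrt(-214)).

inert — (19) stays prime in O_K

-214 mod 4 = 2, hence disc K = 4·(-214) = -856 and O_K = ℤ[√-214].
disc(K) = -856 is not divisible by 19; 19 is unramified.
(-214/19) = 14^9 mod 19 = 18, giving Legendre symbol -1.
Legendre symbol -1 ⇒ 19 is inert.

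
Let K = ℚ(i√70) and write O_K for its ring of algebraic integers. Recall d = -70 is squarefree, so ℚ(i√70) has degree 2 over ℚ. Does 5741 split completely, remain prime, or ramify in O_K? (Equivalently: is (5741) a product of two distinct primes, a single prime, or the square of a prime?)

remains prime (inert)

d = -70 ≡ 2 (mod 4), so O_K = ℤ[√-70] and disc(K) = 4d = -280.
5741 ∤ -280, so 5741 is unramified.
(-70/5741) = 5671^2870 mod 5741 = 5740, giving Legendre symbol -1.
Legendre symbol -1 ⇒ 5741 is inert.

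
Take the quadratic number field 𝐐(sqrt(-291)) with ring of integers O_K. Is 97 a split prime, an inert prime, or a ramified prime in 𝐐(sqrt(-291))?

d = -291 ≡ 1 (mod 4), so O_K = ℤ[(1+√-291)/2] and disc(K) = d = -291.
97 divides disc(K) = -291, so 97 ramifies.

ramified — (97) = 𝔭²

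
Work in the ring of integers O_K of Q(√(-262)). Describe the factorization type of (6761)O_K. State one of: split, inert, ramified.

6761 splits in O_K

-262 mod 4 = 2, hence disc K = 4·(-262) = -1048 and O_K = ℤ[√-262].
disc(K) = -1048 is not divisible by 6761; 6761 is unramified.
Compute (-262/6761) via Euler: 6499^((6761-1)/2) mod 6761 = 1, so (-262/6761) = 1.
d is a quadratic residue mod p, hence 6761 splits in O_K.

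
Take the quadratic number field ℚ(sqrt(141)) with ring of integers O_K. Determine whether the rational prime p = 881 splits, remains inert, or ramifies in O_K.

d = 141 ≡ 1 (mod 4), so O_K = ℤ[(1+√141)/2] and disc(K) = d = 141.
disc(K) = 141 is not divisible by 881; 881 is unramified.
(141/881) = 141^440 mod 881 = 1, giving Legendre symbol 1.
d is a quadratic residue mod p, hence 881 splits in O_K.

881 splits in O_K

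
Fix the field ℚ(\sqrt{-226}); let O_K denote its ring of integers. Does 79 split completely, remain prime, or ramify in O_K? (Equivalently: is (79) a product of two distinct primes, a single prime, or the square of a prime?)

Since -226 ≢ 1 mod 4, the ring of integers is ℤ[√-226] with discriminant 4·(-226) = -904.
79 ∤ -904, so 79 is unramified.
Euler's criterion: (-226)^39 mod 79 = 1. Thus (-226|79) = 1.
(-226/79) = 1, so 79 splits.

splits completely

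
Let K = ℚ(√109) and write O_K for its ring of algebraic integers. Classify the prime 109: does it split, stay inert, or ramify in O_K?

ramified

Since 109 ≡ 1 mod 4, the ring of integers is ℤ[(1+√109)/2] with discriminant 109.
Ramification test: 109 | 109. The prime 109 ramifies in K.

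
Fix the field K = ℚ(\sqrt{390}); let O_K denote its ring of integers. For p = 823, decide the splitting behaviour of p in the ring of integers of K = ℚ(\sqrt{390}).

split — (823) = 𝔭₁𝔭₂ with 𝔭₁ ≠ 𝔭₂

d = 390 ≡ 2 (mod 4), so O_K = ℤ[√390] and disc(K) = 4d = 1560.
disc(K) = 1560 is not divisible by 823; 823 is unramified.
(390/823) = 390^411 mod 823 = 1, giving Legendre symbol 1.
(390/823) = 1, so 823 splits.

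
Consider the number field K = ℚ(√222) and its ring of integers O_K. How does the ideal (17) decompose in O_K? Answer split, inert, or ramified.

split

222 mod 4 = 2, hence disc K = 4·222 = 888 and O_K = ℤ[√222].
17 ∤ 888, so 17 is unramified.
(222/17) = 1^8 mod 17 = 1, giving Legendre symbol 1.
d is a quadratic residue mod p, hence 17 splits in O_K.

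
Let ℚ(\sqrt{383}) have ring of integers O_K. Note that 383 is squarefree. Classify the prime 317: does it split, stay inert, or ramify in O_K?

p splits

Since 383 ≢ 1 mod 4, the ring of integers is ℤ[√383] with discriminant 4·383 = 1532.
Since gcd(317, 1532) = 1 the prime 317 does not ramify.
Compute (383/317) via Euler: 66^((317-1)/2) mod 317 = 1, so (383/317) = 1.
Legendre symbol 1 ⇒ 317 is split.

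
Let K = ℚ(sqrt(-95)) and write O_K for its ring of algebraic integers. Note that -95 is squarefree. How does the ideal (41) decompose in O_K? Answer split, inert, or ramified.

d = -95 ≡ 1 (mod 4), so O_K = ℤ[(1+√-95)/2] and disc(K) = d = -95.
41 ∤ -95, so 41 is unramified.
(-95/41) = 28^20 mod 41 = 40, giving Legendre symbol -1.
(-95/41) = -1, so 41 is inert.

inert — (41) stays prime in O_K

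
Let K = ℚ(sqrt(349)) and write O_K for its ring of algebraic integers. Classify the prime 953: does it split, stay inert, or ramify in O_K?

p splits

349 mod 4 = 1, hence disc K = 349 and O_K = ℤ[(1+√349)/2].
Since gcd(953, 349) = 1 the prime 953 does not ramify.
Euler's criterion: 349^476 mod 953 = 1. Thus (349|953) = 1.
d is a quadratic residue mod p, hence 953 splits in O_K.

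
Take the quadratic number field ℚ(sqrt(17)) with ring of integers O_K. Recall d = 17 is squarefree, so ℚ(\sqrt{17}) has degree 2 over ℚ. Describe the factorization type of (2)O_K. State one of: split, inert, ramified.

d = 17 ≡ 1 (mod 4), so O_K = ℤ[(1+√17)/2] and disc(K) = d = 17.
disc(K) = 17 is not divisible by 2; 2 is unramified.
For p = 2 with d ≡ 1 (mod 4): d mod 8 = 1, so 2 splits.

p splits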